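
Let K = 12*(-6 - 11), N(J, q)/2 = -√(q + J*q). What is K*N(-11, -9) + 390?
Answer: 390 + 1224*√10 ≈ 4260.6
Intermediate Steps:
N(J, q) = -2*√(q + J*q) (N(J, q) = 2*(-√(q + J*q)) = -2*√(q + J*q))
K = -204 (K = 12*(-17) = -204)
K*N(-11, -9) + 390 = -(-408)*√(-9*(1 - 11)) + 390 = -(-408)*√(-9*(-10)) + 390 = -(-408)*√90 + 390 = -(-408)*3*√10 + 390 = -(-1224)*√10 + 390 = 1224*√10 + 390 = 390 + 1224*√10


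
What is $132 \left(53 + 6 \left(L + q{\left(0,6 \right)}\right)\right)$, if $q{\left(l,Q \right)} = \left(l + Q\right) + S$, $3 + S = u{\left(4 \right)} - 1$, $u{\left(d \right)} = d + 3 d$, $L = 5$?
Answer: $25212$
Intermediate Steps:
$u{\left(d \right)} = 4 d$
$S = 12$ ($S = -3 + \left(4 \cdot 4 - 1\right) = -3 + \left(16 - 1\right) = -3 + 15 = 12$)
$q{\left(l,Q \right)} = 12 + Q + l$ ($q{\left(l,Q \right)} = \left(l + Q\right) + 12 = \left(Q + l\right) + 12 = 12 + Q + l$)
$132 \left(53 + 6 \left(L + q{\left(0,6 \right)}\right)\right) = 132 \left(53 + 6 \left(5 + \left(12 + 6 + 0\right)\right)\right) = 132 \left(53 + 6 \left(5 + 18\right)\right) = 132 \left(53 + 6 \cdot 23\right) = 132 \left(53 + 138\right) = 132 \cdot 191 = 25212$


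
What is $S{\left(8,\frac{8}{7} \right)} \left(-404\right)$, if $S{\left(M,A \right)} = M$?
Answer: $-3232$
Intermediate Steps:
$S{\left(8,\frac{8}{7} \right)} \left(-404\right) = 8 \left(-404\right) = -3232$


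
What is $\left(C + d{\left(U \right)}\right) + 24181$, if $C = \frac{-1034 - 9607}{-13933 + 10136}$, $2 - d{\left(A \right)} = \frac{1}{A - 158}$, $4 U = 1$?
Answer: $\frac{57946948640}{2395907} \approx 24186.0$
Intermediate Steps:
$U = \frac{1}{4}$ ($U = \frac{1}{4} \cdot 1 = \frac{1}{4} \approx 0.25$)
$d{\left(A \right)} = 2 - \frac{1}{-158 + A}$ ($d{\left(A \right)} = 2 - \frac{1}{A - 158} = 2 - \frac{1}{-158 + A}$)
$C = \frac{10641}{3797}$ ($C = - \frac{10641}{-3797} = \left(-10641\right) \left(- \frac{1}{3797}\right) = \frac{10641}{3797} \approx 2.8025$)
$\left(C + d{\left(U \right)}\right) + 24181 = \left(\frac{10641}{3797} + \frac{-317 + 2 \cdot \frac{1}{4}}{-158 + \frac{1}{4}}\right) + 24181 = \left(\frac{10641}{3797} + \frac{-317 + \frac{1}{2}}{- \frac{631}{4}}\right) + 24181 = \left(\frac{10641}{3797} - - \frac{1266}{631}\right) + 24181 = \left(\frac{10641}{3797} + \frac{1266}{631}\right) + 24181 = \frac{11521473}{2395907} + 24181 = \frac{57946948640}{2395907}$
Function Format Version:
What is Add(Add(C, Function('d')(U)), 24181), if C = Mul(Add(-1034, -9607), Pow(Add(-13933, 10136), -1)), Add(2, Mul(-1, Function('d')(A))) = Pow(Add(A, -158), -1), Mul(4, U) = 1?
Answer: Rational(57946948640, 2395907) ≈ 24186.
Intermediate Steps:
U = Rational(1, 4) (U = Mul(Rational(1, 4), 1) = Rational(1, 4) ≈ 0.25000)
Function('d')(A) = Add(2, Mul(-1, Pow(Add(-158, A), -1))) (Function('d')(A) = Add(2, Mul(-1, Pow(Add(A, -158), -1))) = Add(2, Mul(-1, Pow(Add(-158, A), -1))))
C = Rational(10641, 3797) (C = Mul(-10641, Pow(-3797, -1)) = Mul(-10641, Rational(-1, 3797)) = Rational(10641, 3797) ≈ 2.8025)
Add(Add(C, Function('d')(U)), 24181) = Add(Add(Rational(10641, 3797), Mul(Pow(Add(-158, Rational(1, 4)), -1), Add(-317, Mul(2, Rational(1, 4))))), 24181) = Add(Add(Rational(10641, 3797), Mul(Pow(Rational(-631, 4), -1), Add(-317, Rational(1, 2)))), 24181) = Add(Add(Rational(10641, 3797), Mul(Rational(-4, 631), Rational(-633, 2))), 24181) = Add(Add(Rational(10641, 3797), Rational(1266, 631)), 24181) = Add(Rational(11521473, 2395907), 24181) = Rational(57946948640, 2395907)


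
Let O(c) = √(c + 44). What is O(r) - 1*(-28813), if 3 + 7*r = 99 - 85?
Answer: 28813 + √2233/7 ≈ 28820.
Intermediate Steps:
r = 11/7 (r = -3/7 + (99 - 85)/7 = -3/7 + (⅐)*14 = -3/7 + 2 = 11/7 ≈ 1.5714)
O(c) = √(44 + c)
O(r) - 1*(-28813) = √(44 + 11/7) - 1*(-28813) = √(319/7) + 28813 = √2233/7 + 28813 = 28813 + √2233/7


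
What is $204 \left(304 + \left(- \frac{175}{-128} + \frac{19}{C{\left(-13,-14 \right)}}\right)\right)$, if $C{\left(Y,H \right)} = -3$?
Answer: $\frac{1952093}{32} \approx 61003.0$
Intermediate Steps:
$204 \left(304 + \left(- \frac{175}{-128} + \frac{19}{C{\left(-13,-14 \right)}}\right)\right) = 204 \left(304 + \left(- \frac{175}{-128} + \frac{19}{-3}\right)\right) = 204 \left(304 + \left(\left(-175\right) \left(- \frac{1}{128}\right) + 19 \left(- \frac{1}{3}\right)\right)\right) = 204 \left(304 + \left(\frac{175}{128} - \frac{19}{3}\right)\right) = 204 \left(304 - \frac{1907}{384}\right) = 204 \cdot \frac{114829}{384} = \frac{1952093}{32}$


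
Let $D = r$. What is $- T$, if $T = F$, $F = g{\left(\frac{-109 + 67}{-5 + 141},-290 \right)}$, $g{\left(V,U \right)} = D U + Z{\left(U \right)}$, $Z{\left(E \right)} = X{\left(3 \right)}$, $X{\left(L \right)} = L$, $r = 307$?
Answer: $89027$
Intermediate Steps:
$Z{\left(E \right)} = 3$
$D = 307$
$g{\left(V,U \right)} = 3 + 307 U$ ($g{\left(V,U \right)} = 307 U + 3 = 3 + 307 U$)
$F = -89027$ ($F = 3 + 307 \left(-290\right) = 3 - 89030 = -89027$)
$T = -89027$
$- T = \left(-1\right) \left(-89027\right) = 89027$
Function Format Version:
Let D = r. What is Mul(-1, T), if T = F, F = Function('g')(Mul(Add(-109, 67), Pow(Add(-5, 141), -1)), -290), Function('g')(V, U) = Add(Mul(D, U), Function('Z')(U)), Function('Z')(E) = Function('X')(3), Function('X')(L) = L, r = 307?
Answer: 89027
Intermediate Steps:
Function('Z')(E) = 3
D = 307
Function('g')(V, U) = Add(3, Mul(307, U)) (Function('g')(V, U) = Add(Mul(307, U), 3) = Add(3, Mul(307, U)))
F = -89027 (F = Add(3, Mul(307, -290)) = Add(3, -89030) = -89027)
T = -89027
Mul(-1, T) = Mul(-1, -89027) = 89027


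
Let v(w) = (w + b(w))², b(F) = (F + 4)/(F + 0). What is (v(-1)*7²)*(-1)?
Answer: -784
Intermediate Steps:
b(F) = (4 + F)/F
v(w) = (w + (4 + w)/w)²
(v(-1)*7²)*(-1) = (((4 - 1 + (-1)²)²/(-1)²)*7²)*(-1) = ((1*(4 - 1 + 1)²)*49)*(-1) = ((1*4²)*49)*(-1) = ((1*16)*49)*(-1) = (16*49)*(-1) = 784*(-1) = -784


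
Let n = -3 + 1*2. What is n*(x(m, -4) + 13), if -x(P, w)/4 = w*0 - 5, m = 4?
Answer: -33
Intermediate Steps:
x(P, w) = 20 (x(P, w) = -4*(w*0 - 5) = -4*(0 - 5) = -4*(-5) = 20)
n = -1 (n = -3 + 2 = -1)
n*(x(m, -4) + 13) = -(20 + 13) = -1*33 = -33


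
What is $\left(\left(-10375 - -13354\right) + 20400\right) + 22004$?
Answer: $45383$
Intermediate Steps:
$\left(\left(-10375 - -13354\right) + 20400\right) + 22004 = \left(\left(-10375 + 13354\right) + 20400\right) + 22004 = \left(2979 + 20400\right) + 22004 = 23379 + 22004 = 45383$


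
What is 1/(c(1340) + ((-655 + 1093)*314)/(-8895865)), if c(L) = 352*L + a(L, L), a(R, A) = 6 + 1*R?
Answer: 8895865/4207975299958 ≈ 2.1140e-6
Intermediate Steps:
a(R, A) = 6 + R
c(L) = 6 + 353*L (c(L) = 352*L + (6 + L) = 6 + 353*L)
1/(c(1340) + ((-655 + 1093)*314)/(-8895865)) = 1/((6 + 353*1340) + ((-655 + 1093)*314)/(-8895865)) = 1/((6 + 473020) + (438*314)*(-1/8895865)) = 1/(473026 + 137532*(-1/8895865)) = 1/(473026 - 137532/8895865) = 1/(4207975299958/8895865) = 8895865/4207975299958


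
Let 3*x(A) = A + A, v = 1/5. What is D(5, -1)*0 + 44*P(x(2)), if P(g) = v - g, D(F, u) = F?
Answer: -748/15 ≈ -49.867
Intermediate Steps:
v = ⅕ ≈ 0.20000
x(A) = 2*A/3 (x(A) = (A + A)/3 = (2*A)/3 = 2*A/3)
P(g) = ⅕ - g
D(5, -1)*0 + 44*P(x(2)) = 5*0 + 44*(⅕ - 2*2/3) = 0 + 44*(⅕ - 1*4/3) = 0 + 44*(⅕ - 4/3) = 0 + 44*(-17/15) = 0 - 748/15 = -748/15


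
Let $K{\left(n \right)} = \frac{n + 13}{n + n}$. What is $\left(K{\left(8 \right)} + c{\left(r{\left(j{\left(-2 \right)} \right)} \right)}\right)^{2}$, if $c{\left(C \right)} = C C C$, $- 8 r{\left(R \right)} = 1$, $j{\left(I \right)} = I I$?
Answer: $\frac{450241}{262144} \approx 1.7175$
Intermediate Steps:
$K{\left(n \right)} = \frac{13 + n}{2 n}$
$j{\left(I \right)} = I^{2}$
$r{\left(R \right)} = - \frac{1}{8}$ ($r{\left(R \right)} = \left(- \frac{1}{8}\right) 1 = - \frac{1}{8}$)
$c{\left(C \right)} = C^{3}$ ($c{\left(C \right)} = C^{2} C = C^{3}$)
$\left(K{\left(8 \right)} + c{\left(r{\left(j{\left(-2 \right)} \right)} \right)}\right)^{2} = \left(\frac{13 + 8}{2 \cdot 8} + \left(- \frac{1}{8}\right)^{3}\right)^{2} = \left(\frac{1}{2} \cdot \frac{1}{8} \cdot 21 - \frac{1}{512}\right)^{2} = \left(\frac{21}{16} - \frac{1}{512}\right)^{2} = \left(\frac{671}{512}\right)^{2} = \frac{450241}{262144}$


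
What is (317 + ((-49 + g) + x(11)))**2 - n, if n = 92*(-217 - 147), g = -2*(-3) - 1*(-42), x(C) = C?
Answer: 140417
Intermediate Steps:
g = 48 (g = 6 + 42 = 48)
n = -33488 (n = 92*(-364) = -33488)
(317 + ((-49 + g) + x(11)))**2 - n = (317 + ((-49 + 48) + 11))**2 - 1*(-33488) = (317 + (-1 + 11))**2 + 33488 = (317 + 10)**2 + 33488 = 327**2 + 33488 = 106929 + 33488 = 140417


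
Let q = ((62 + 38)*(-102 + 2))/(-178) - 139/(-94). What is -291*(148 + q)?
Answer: -500676849/8366 ≈ -59847.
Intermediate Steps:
q = 482371/8366 (q = (100*(-100))*(-1/178) - 139*(-1/94) = -10000*(-1/178) + 139/94 = 5000/89 + 139/94 = 482371/8366 ≈ 57.659)
-291*(148 + q) = -291*(148 + 482371/8366) = -291*1720539/8366 = -500676849/8366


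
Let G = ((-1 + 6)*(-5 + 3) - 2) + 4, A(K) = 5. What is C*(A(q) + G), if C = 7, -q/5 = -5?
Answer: -21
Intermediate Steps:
q = 25 (q = -5*(-5) = 25)
G = -8 (G = (5*(-2) - 2) + 4 = (-10 - 2) + 4 = -12 + 4 = -8)
C*(A(q) + G) = 7*(5 - 8) = 7*(-3) = -21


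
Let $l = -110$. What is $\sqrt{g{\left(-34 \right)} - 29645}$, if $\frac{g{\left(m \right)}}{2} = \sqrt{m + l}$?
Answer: $\sqrt{-29645 + 24 i} \approx 0.0697 + 172.18 i$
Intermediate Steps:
$g{\left(m \right)} = 2 \sqrt{-110 + m}$ ($g{\left(m \right)} = 2 \sqrt{m - 110} = 2 \sqrt{-110 + m}$)
$\sqrt{g{\left(-34 \right)} - 29645} = \sqrt{2 \sqrt{-110 - 34} - 29645} = \sqrt{2 \sqrt{-144} - 29645} = \sqrt{2 \cdot 12 i - 29645} = \sqrt{24 i - 29645} = \sqrt{-29645 + 24 i}$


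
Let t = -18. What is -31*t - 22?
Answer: 536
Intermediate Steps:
-31*t - 22 = -31*(-18) - 22 = 558 - 22 = 536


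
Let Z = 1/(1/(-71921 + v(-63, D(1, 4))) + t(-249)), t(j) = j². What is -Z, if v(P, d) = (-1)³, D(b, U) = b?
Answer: -71922/4459235921 ≈ -1.6129e-5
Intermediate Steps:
v(P, d) = -1
Z = 71922/4459235921 (Z = 1/(1/(-71921 - 1) + (-249)²) = 1/(1/(-71922) + 62001) = 1/(-1/71922 + 62001) = 1/(4459235921/71922) = 71922/4459235921 ≈ 1.6129e-5)
-Z = -1*71922/4459235921 = -71922/4459235921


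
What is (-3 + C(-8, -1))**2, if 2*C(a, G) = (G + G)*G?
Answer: 4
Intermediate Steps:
C(a, G) = G**2 (C(a, G) = ((G + G)*G)/2 = ((2*G)*G)/2 = (2*G**2)/2 = G**2)
(-3 + C(-8, -1))**2 = (-3 + (-1)**2)**2 = (-3 + 1)**2 = (-2)**2 = 4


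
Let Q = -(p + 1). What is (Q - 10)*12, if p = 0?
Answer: -132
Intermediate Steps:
Q = -1 (Q = -(0 + 1) = -1*1 = -1)
(Q - 10)*12 = (-1 - 10)*12 = -11*12 = -132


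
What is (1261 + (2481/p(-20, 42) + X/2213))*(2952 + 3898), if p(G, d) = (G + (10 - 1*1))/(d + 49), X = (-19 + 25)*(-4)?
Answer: -3212204503400/24343 ≈ -1.3196e+8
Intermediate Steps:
X = -24 (X = 6*(-4) = -24)
p(G, d) = (9 + G)/(49 + d) (p(G, d) = (G + (10 - 1))/(49 + d) = (G + 9)/(49 + d) = (9 + G)/(49 + d))
(1261 + (2481/p(-20, 42) + X/2213))*(2952 + 3898) = (1261 + (2481/(((9 - 20)/(49 + 42))) - 24/2213))*(2952 + 3898) = (1261 + (2481/((-11/91)) - 24*1/2213))*6850 = (1261 + (2481/(((1/91)*(-11))) - 24/2213))*6850 = (1261 + (2481/(-11/91) - 24/2213))*6850 = (1261 + (2481*(-91/11) - 24/2213))*6850 = (1261 + (-225771/11 - 24/2213))*6850 = (1261 - 499631487/24343)*6850 = -468934964/24343*6850 = -3212204503400/24343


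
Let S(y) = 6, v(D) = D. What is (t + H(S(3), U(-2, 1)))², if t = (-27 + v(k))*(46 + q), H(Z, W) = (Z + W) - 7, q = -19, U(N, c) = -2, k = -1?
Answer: 576081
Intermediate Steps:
H(Z, W) = -7 + W + Z (H(Z, W) = (W + Z) - 7 = -7 + W + Z)
t = -756 (t = (-27 - 1)*(46 - 19) = -28*27 = -756)
(t + H(S(3), U(-2, 1)))² = (-756 + (-7 - 2 + 6))² = (-756 - 3)² = (-759)² = 576081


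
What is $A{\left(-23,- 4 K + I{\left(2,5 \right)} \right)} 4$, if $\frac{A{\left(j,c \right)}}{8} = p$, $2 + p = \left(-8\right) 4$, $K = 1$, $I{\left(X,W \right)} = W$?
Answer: $-1088$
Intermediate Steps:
$p = -34$ ($p = -2 - 32 = -34$)
$A{\left(j,c \right)} = -272$ ($A{\left(j,c \right)} = 8 \left(-34\right) = -272$)
$A{\left(-23,- 4 K + I{\left(2,5 \right)} \right)} 4 = \left(-272\right) 4 = -1088$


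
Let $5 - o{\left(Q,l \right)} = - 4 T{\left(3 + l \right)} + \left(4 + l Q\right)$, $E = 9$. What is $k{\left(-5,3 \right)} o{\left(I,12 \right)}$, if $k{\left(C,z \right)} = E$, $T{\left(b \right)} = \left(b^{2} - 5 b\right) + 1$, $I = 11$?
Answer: $4257$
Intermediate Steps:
$T{\left(b \right)} = 1 + b^{2} - 5 b$
$k{\left(C,z \right)} = 9$
$o{\left(Q,l \right)} = -55 - 20 l + 4 \left(3 + l\right)^{2} - Q l$ ($o{\left(Q,l \right)} = 5 - \left(- 4 \left(1 + \left(3 + l\right)^{2} - 5 \left(3 + l\right)\right) + \left(4 + l Q\right)\right) = 5 - \left(- 4 \left(1 + \left(3 + l\right)^{2} - \left(15 + 5 l\right)\right) + \left(4 + Q l\right)\right) = 5 - \left(- 4 \left(-14 + \left(3 + l\right)^{2} - 5 l\right) + \left(4 + Q l\right)\right) = 5 - \left(\left(56 - 4 \left(3 + l\right)^{2} + 20 l\right) + \left(4 + Q l\right)\right) = 5 - \left(60 - 4 \left(3 + l\right)^{2} + 20 l + Q l\right) = -55 - 20 l + 4 \left(3 + l\right)^{2} - Q l$)
$k{\left(-5,3 \right)} o{\left(I,12 \right)} = 9 \left(-19 + 4 \cdot 12 + 4 \cdot 12^{2} - 11 \cdot 12\right) = 9 \left(-19 + 48 + 4 \cdot 144 - 132\right) = 9 \left(-19 + 48 + 576 - 132\right) = 9 \cdot 473 = 4257$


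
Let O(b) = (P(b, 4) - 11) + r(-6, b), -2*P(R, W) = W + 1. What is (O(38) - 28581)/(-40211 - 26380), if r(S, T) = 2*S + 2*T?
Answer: 57061/133182 ≈ 0.42844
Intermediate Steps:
P(R, W) = -1/2 - W/2 (P(R, W) = -(W + 1)/2 = -(1 + W)/2 = -1/2 - W/2)
O(b) = -51/2 + 2*b (O(b) = ((-1/2 - 1/2*4) - 11) + (2*(-6) + 2*b) = ((-1/2 - 2) - 11) + (-12 + 2*b) = (-5/2 - 11) + (-12 + 2*b) = -27/2 + (-12 + 2*b) = -51/2 + 2*b)
(O(38) - 28581)/(-40211 - 26380) = ((-51/2 + 2*38) - 28581)/(-40211 - 26380) = ((-51/2 + 76) - 28581)/(-66591) = (101/2 - 28581)*(-1/66591) = -57061/2*(-1/66591) = 57061/133182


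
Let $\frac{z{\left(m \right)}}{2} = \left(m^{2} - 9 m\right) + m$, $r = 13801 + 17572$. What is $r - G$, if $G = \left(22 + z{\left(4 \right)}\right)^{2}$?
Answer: $31273$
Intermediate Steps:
$r = 31373$
$z{\left(m \right)} = - 16 m + 2 m^{2}$ ($z{\left(m \right)} = 2 \left(\left(m^{2} - 9 m\right) + m\right) = 2 \left(m^{2} - 8 m\right) = - 16 m + 2 m^{2}$)
$G = 100$ ($G = \left(22 + 2 \cdot 4 \left(-8 + 4\right)\right)^{2} = \left(22 + 2 \cdot 4 \left(-4\right)\right)^{2} = \left(22 - 32\right)^{2} = \left(-10\right)^{2} = 100$)
$r - G = 31373 - 100 = 31273$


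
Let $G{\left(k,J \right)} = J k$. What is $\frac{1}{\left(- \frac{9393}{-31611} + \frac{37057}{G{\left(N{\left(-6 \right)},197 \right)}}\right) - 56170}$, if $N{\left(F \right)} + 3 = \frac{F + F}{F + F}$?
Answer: $- \frac{4151578}{233583372255} \approx -1.7773 \cdot 10^{-5}$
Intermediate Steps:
$N{\left(F \right)} = -2$ ($N{\left(F \right)} = -3 + \frac{F + F}{F + F} = -3 + \frac{2 F}{2 F} = -3 + 2 F \frac{1}{2 F} = -3 + 1 = -2$)
$\frac{1}{\left(- \frac{9393}{-31611} + \frac{37057}{G{\left(N{\left(-6 \right)},197 \right)}}\right) - 56170} = \frac{1}{\left(- \frac{9393}{-31611} + \frac{37057}{197 \left(-2\right)}\right) - 56170} = \frac{1}{\left(\left(-9393\right) \left(- \frac{1}{31611}\right) + \frac{37057}{-394}\right) - 56170} = \frac{1}{\left(\frac{3131}{10537} + 37057 \left(- \frac{1}{394}\right)\right) - 56170} = \frac{1}{\left(\frac{3131}{10537} - \frac{37057}{394}\right) - 56170} = \frac{1}{- \frac{389235995}{4151578} - 56170} = \frac{1}{- \frac{233583372255}{4151578}} = - \frac{4151578}{233583372255}$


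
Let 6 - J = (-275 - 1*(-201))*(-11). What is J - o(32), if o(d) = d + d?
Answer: -872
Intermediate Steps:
o(d) = 2*d
J = -808 (J = 6 - (-275 - 1*(-201))*(-11) = 6 - (-275 + 201)*(-11) = 6 - (-74)*(-11) = 6 - 1*814 = 6 - 814 = -808)
J - o(32) = -808 - 2*32 = -808 - 1*64 = -808 - 64 = -872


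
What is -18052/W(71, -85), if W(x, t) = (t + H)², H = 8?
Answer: -18052/5929 ≈ -3.0447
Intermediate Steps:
W(x, t) = (8 + t)² (W(x, t) = (t + 8)² = (8 + t)²)
-18052/W(71, -85) = -18052/(8 - 85)² = -18052/((-77)²) = -18052/5929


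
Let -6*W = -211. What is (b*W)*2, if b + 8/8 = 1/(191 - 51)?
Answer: -29329/420 ≈ -69.831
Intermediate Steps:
W = 211/6 (W = -⅙*(-211) = 211/6 ≈ 35.167)
b = -139/140 (b = -1 + 1/(191 - 51) = -1 + 1/140 = -139/140 ≈ -0.99286)
(b*W)*2 = -139/140*211/6*2 = -29329/840*2 = -29329/420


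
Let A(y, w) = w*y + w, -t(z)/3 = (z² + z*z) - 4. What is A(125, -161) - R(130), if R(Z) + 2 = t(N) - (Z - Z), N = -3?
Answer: -20242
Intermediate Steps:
t(z) = 12 - 6*z² (t(z) = -3*((z² + z*z) - 4) = -3*((z² + z²) - 4) = -3*(2*z² - 4) = -3*(-4 + 2*z²) = 12 - 6*z²)
A(y, w) = w + w*y
R(Z) = -44 (R(Z) = -2 + ((12 - 6*(-3)²) - (Z - Z)) = -2 + ((12 - 6*9) - 1*0) = -2 + ((12 - 54) + 0) = -2 + (-42 + 0) = -2 - 42 = -44)
A(125, -161) - R(130) = -161*(1 + 125) - 1*(-44) = -161*126 + 44 = -20286 + 44 = -20242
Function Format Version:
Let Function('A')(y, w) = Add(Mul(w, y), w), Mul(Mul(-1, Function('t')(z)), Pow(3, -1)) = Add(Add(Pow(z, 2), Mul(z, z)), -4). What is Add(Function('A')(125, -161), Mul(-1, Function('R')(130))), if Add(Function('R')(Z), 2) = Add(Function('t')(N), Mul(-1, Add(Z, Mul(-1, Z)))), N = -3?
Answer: -20242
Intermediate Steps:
Function('t')(z) = Add(12, Mul(-6, Pow(z, 2))) (Function('t')(z) = Mul(-3, Add(Add(Pow(z, 2), Mul(z, z)), -4)) = Mul(-3, Add(Add(Pow(z, 2), Pow(z, 2)), -4)) = Mul(-3, Add(Mul(2, Pow(z, 2)), -4)) = Mul(-3, Add(-4, Mul(2, Pow(z, 2)))) = Add(12, Mul(-6, Pow(z, 2))))
Function('A')(y, w) = Add(w, Mul(w, y))
Function('R')(Z) = -44 (Function('R')(Z) = Add(-2, Add(Add(12, Mul(-6, Pow(-3, 2))), Mul(-1, Add(Z, Mul(-1, Z))))) = Add(-2, Add(Add(12, Mul(-6, 9)), Mul(-1, 0))) = Add(-2, Add(Add(12, -54), 0)) = Add(-2, Add(-42, 0)) = Add(-2, -42) = -44)
Add(Function('A')(125, -161), Mul(-1, Function('R')(130))) = Add(Mul(-161, Add(1, 125)), Mul(-1, -44)) = Add(Mul(-161, 126), 44) = Add(-20286, 44) = -20242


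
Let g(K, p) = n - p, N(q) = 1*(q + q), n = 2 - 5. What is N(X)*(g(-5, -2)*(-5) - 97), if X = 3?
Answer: -552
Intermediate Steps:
n = -3
N(q) = 2*q (N(q) = 1*(2*q) = 2*q)
g(K, p) = -3 - p
N(X)*(g(-5, -2)*(-5) - 97) = (2*3)*((-3 - 1*(-2))*(-5) - 97) = 6*((-3 + 2)*(-5) - 97) = 6*(-1*(-5) - 97) = 6*(5 - 97) = 6*(-92) = -552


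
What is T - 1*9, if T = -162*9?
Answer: -1467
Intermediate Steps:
T = -1458
T - 1*9 = -1458 - 1*9 = -1458 - 9 = -1467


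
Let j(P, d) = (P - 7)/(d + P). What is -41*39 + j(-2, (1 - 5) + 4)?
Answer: -3189/2 ≈ -1594.5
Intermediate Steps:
j(P, d) = (-7 + P)/(P + d)
-41*39 + j(-2, (1 - 5) + 4) = -41*39 + (-7 - 2)/(-2 + ((1 - 5) + 4)) = -1599 - 9/(-2 + (-4 + 4)) = -1599 - 9/(-2 + 0) = -1599 - 9/(-2) = -1599 - ½*(-9) = -1599 + 9/2 = -3189/2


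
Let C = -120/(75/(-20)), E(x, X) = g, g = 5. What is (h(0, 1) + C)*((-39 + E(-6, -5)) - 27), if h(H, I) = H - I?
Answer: -1891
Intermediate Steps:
E(x, X) = 5
C = 32 (C = -120/(75*(-1/20)) = -120/(-15/4) = -120*(-4/15) = 32)
(h(0, 1) + C)*((-39 + E(-6, -5)) - 27) = ((0 - 1*1) + 32)*((-39 + 5) - 27) = ((0 - 1) + 32)*(-34 - 27) = (-1 + 32)*(-61) = 31*(-61) = -1891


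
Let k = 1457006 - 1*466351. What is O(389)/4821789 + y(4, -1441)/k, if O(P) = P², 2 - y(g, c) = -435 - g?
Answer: 152033314204/4776729381795 ≈ 0.031828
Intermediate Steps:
y(g, c) = 437 + g (y(g, c) = 2 - (-435 - g) = 2 + (435 + g) = 437 + g)
k = 990655 (k = 1457006 - 466351 = 990655)
O(389)/4821789 + y(4, -1441)/k = 389²/4821789 + (437 + 4)/990655 = 151321*(1/4821789) + 441*(1/990655) = 151321/4821789 + 441/990655 = 152033314204/4776729381795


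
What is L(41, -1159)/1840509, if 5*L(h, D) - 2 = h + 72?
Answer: 23/1840509 ≈ 1.2497e-5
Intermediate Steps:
L(h, D) = 74/5 + h/5 (L(h, D) = ⅖ + (h + 72)/5 = ⅖ + (72 + h)/5 = ⅖ + (72/5 + h/5) = 74/5 + h/5)
L(41, -1159)/1840509 = (74/5 + (⅕)*41)/1840509 = (74/5 + 41/5)*(1/1840509) = 23*(1/1840509) = 23/1840509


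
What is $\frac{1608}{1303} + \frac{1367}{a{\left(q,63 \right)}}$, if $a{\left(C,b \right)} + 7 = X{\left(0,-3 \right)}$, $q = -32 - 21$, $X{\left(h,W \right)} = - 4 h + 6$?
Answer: $- \frac{1779593}{1303} \approx -1365.8$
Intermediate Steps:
$X{\left(h,W \right)} = 6 - 4 h$
$q = -53$ ($q = -32 - 21 = -53$)
$a{\left(C,b \right)} = -1$ ($a{\left(C,b \right)} = -7 + \left(6 - 0\right) = -7 + \left(6 + 0\right) = -7 + 6 = -1$)
$\frac{1608}{1303} + \frac{1367}{a{\left(q,63 \right)}} = \frac{1608}{1303} + \frac{1367}{-1} = 1608 \cdot \frac{1}{1303} + 1367 \left(-1\right) = \frac{1608}{1303} - 1367 = - \frac{1779593}{1303}$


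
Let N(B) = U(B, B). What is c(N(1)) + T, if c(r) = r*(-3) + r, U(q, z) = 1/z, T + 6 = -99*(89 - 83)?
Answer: -602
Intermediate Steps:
T = -600 (T = -6 - 99*(89 - 83) = -6 - 99*6 = -6 - 594 = -600)
N(B) = 1/B
c(r) = -2*r (c(r) = -3*r + r = -2*r)
c(N(1)) + T = -2/1 - 600 = -2*1 - 600 = -2 - 600 = -602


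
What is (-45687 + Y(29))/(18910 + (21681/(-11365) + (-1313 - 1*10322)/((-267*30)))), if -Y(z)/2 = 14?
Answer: -832320661950/344280977693 ≈ -2.4176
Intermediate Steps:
Y(z) = -28 (Y(z) = -2*14 = -28)
(-45687 + Y(29))/(18910 + (21681/(-11365) + (-1313 - 1*10322)/((-267*30)))) = (-45687 - 28)/(18910 + (21681/(-11365) + (-1313 - 1*10322)/((-267*30)))) = -45715/(18910 + (21681*(-1/11365) + (-1313 - 10322)/(-8010))) = -45715/(18910 + (-21681/11365 - 11635*(-1/8010))) = -45715/(18910 + (-21681/11365 + 2327/1602)) = -45715/(18910 - 8286607/18206730) = -45715/344280977693/18206730 = -45715*18206730/344280977693 = -832320661950/344280977693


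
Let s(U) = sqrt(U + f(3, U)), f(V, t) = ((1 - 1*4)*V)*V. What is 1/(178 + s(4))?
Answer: 178/31707 - I*sqrt(23)/31707 ≈ 0.0056139 - 0.00015125*I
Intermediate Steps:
f(V, t) = -3*V**2 (f(V, t) = ((1 - 4)*V)*V = (-3*V)*V = -3*V**2)
s(U) = sqrt(-27 + U) (s(U) = sqrt(U - 3*3**2) = sqrt(U - 3*9) = sqrt(U - 27) = sqrt(-27 + U))
1/(178 + s(4)) = 1/(178 + sqrt(-27 + 4)) = 1/(178 + sqrt(-23)) = 1/(178 + I*sqrt(23))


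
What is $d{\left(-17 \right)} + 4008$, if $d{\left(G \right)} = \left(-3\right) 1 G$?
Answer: $4059$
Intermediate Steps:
$d{\left(G \right)} = - 3 G$
$d{\left(-17 \right)} + 4008 = \left(-3\right) \left(-17\right) + 4008 = 51 + 4008 = 4059$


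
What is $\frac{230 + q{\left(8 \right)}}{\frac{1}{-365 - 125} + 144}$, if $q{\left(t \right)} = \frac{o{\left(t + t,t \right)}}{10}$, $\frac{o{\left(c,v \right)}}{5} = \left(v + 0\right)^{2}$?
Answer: $\frac{128380}{70559} \approx 1.8195$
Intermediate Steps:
$o{\left(c,v \right)} = 5 v^{2}$ ($o{\left(c,v \right)} = 5 \left(v + 0\right)^{2} = 5 v^{2}$)
$q{\left(t \right)} = \frac{t^{2}}{2}$ ($q{\left(t \right)} = \frac{5 t^{2}}{10} = 5 t^{2} \cdot \frac{1}{10} = \frac{t^{2}}{2}$)
$\frac{230 + q{\left(8 \right)}}{\frac{1}{-365 - 125} + 144} = \frac{230 + \frac{8^{2}}{2}}{\frac{1}{-365 - 125} + 144} = \frac{230 + \frac{1}{2} \cdot 64}{\frac{1}{-490} + 144} = \frac{230 + 32}{- \frac{1}{490} + 144} = \frac{262}{\frac{70559}{490}} = 262 \cdot \frac{490}{70559} = \frac{128380}{70559}$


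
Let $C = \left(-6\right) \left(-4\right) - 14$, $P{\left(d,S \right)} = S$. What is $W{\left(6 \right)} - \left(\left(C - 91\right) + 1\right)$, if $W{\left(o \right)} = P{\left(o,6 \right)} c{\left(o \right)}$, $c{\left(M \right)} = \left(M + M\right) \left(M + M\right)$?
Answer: $944$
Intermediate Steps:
$C = 10$ ($C = 24 - 14 = 10$)
$c{\left(M \right)} = 4 M^{2}$ ($c{\left(M \right)} = 2 M 2 M = 4 M^{2}$)
$W{\left(o \right)} = 24 o^{2}$ ($W{\left(o \right)} = 6 \cdot 4 o^{2} = 24 o^{2}$)
$W{\left(6 \right)} - \left(\left(C - 91\right) + 1\right) = 24 \cdot 6^{2} - \left(\left(10 - 91\right) + 1\right) = 24 \cdot 36 - \left(-81 + 1\right) = 864 - -80 = 864 + 80 = 944$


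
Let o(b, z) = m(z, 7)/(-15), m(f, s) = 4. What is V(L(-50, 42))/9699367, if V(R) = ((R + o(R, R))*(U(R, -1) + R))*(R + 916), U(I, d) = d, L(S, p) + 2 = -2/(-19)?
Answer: 117685568/199583874759 ≈ 0.00058965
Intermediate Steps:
L(S, p) = -36/19 (L(S, p) = -2 - 2/(-19) = -2 - 2*(-1/19) = -2 + 2/19 = -36/19)
o(b, z) = -4/15 (o(b, z) = 4/(-15) = 4*(-1/15) = -4/15)
V(R) = (-1 + R)*(916 + R)*(-4/15 + R) (V(R) = ((R - 4/15)*(-1 + R))*(R + 916) = ((-4/15 + R)*(-1 + R))*(916 + R) = ((-1 + R)*(-4/15 + R))*(916 + R) = (-1 + R)*(916 + R)*(-4/15 + R))
V(L(-50, 42))/9699367 = (3664/15 + (-36/19)³ - 1160*(-36/19) + 13721*(-36/19)²/15)/9699367 = (3664/15 - 46656/6859 + 41760/19 + (13721/15)*(1296/361))*(1/9699367) = (3664/15 - 46656/6859 + 41760/19 + 5927472/1805)*(1/9699367) = (117685568/20577)*(1/9699367) = 117685568/199583874759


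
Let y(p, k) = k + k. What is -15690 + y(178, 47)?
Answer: -15596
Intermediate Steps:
y(p, k) = 2*k
-15690 + y(178, 47) = -15690 + 2*47 = -15690 + 94 = -15596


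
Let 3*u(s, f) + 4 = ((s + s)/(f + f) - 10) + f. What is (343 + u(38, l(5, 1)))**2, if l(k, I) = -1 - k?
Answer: 9048064/81 ≈ 1.1170e+5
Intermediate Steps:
u(s, f) = -14/3 + f/3 + s/(3*f) (u(s, f) = -4/3 + (((s + s)/(f + f) - 10) + f)/3 = -4/3 + (((2*s)/((2*f)) - 10) + f)/3 = -4/3 + (((2*s)*(1/(2*f)) - 10) + f)/3 = -4/3 + ((s/f - 10) + f)/3 = -4/3 + ((-10 + s/f) + f)/3 = -4/3 + (-10 + f + s/f)/3 = -4/3 + (-10/3 + f/3 + s/(3*f)) = -14/3 + f/3 + s/(3*f))
(343 + u(38, l(5, 1)))**2 = (343 + (38 + (-1 - 1*5)*(-14 + (-1 - 1*5)))/(3*(-1 - 1*5)))**2 = (343 + (38 + (-1 - 5)*(-14 + (-1 - 5)))/(3*(-1 - 5)))**2 = (343 + (1/3)*(38 - 6*(-14 - 6))/(-6))**2 = (343 + (1/3)*(-1/6)*(38 - 6*(-20)))**2 = (343 + (1/3)*(-1/6)*(38 + 120))**2 = (343 + (1/3)*(-1/6)*158)**2 = (343 - 79/9)**2 = (3008/9)**2 = 9048064/81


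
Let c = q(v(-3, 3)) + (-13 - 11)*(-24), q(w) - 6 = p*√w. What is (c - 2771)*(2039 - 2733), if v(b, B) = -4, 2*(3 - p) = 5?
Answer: 1519166 - 694*I ≈ 1.5192e+6 - 694.0*I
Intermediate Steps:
p = ½ (p = 3 - ½*5 = 3 - 5/2 = ½ ≈ 0.50000)
q(w) = 6 + √w/2
c = 582 + I (c = (6 + √(-4)/2) + (-13 - 11)*(-24) = (6 + (2*I)/2) - 24*(-24) = (6 + I) + 576 = 582 + I ≈ 582.0 + 1.0*I)
(c - 2771)*(2039 - 2733) = ((582 + I) - 2771)*(2039 - 2733) = (-2189 + I)*(-694) = 1519166 - 694*I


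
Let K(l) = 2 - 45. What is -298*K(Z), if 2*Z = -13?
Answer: 12814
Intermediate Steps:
Z = -13/2 (Z = (½)*(-13) = -13/2 ≈ -6.5000)
K(l) = -43
-298*K(Z) = -298*(-43) = 12814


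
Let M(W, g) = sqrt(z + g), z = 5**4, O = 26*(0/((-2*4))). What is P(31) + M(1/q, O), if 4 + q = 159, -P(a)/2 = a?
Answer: -37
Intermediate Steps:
P(a) = -2*a
O = 0 (O = 26*(0/(-8)) = 26*(0*(-1/8)) = 26*0 = 0)
q = 155 (q = -4 + 159 = 155)
z = 625
M(W, g) = sqrt(625 + g)
P(31) + M(1/q, O) = -2*31 + sqrt(625 + 0) = -62 + sqrt(625) = -62 + 25 = -37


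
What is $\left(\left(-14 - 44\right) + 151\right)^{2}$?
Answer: $8649$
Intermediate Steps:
$\left(\left(-14 - 44\right) + 151\right)^{2} = \left(-58 + 151\right)^{2} = 93^{2} = 8649$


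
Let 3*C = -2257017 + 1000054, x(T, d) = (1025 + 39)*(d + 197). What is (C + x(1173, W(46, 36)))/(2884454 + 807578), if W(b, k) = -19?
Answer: -688787/11076096 ≈ -0.062187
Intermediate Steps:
x(T, d) = 209608 + 1064*d (x(T, d) = 1064*(197 + d) = 209608 + 1064*d)
C = -1256963/3 (C = (-2257017 + 1000054)/3 = (1/3)*(-1256963) = -1256963/3 ≈ -4.1899e+5)
(C + x(1173, W(46, 36)))/(2884454 + 807578) = (-1256963/3 + (209608 + 1064*(-19)))/(2884454 + 807578) = (-1256963/3 + (209608 - 20216))/3692032 = (-1256963/3 + 189392)*(1/3692032) = -688787/3*1/3692032 = -688787/11076096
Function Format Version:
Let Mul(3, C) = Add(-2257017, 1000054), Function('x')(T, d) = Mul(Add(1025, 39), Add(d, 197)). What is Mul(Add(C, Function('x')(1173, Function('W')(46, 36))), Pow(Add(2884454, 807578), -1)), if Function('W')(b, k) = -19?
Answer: Rational(-688787, 11076096) ≈ -0.062187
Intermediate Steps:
Function('x')(T, d) = Add(209608, Mul(1064, d)) (Function('x')(T, d) = Mul(1064, Add(197, d)) = Add(209608, Mul(1064, d)))
C = Rational(-1256963, 3) (C = Mul(Rational(1, 3), Add(-2257017, 1000054)) = Mul(Rational(1, 3), -1256963) = Rational(-1256963, 3) ≈ -4.1899e+5)
Mul(Add(C, Function('x')(1173, Function('W')(46, 36))), Pow(Add(2884454, 807578), -1)) = Mul(Add(Rational(-1256963, 3), Add(209608, Mul(1064, -19))), Pow(Add(2884454, 807578), -1)) = Mul(Add(Rational(-1256963, 3), Add(209608, -20216)), Pow(3692032, -1)) = Mul(Add(Rational(-1256963, 3), 189392), Rational(1, 3692032)) = Mul(Rational(-688787, 3), Rational(1, 3692032)) = Rational(-688787, 11076096)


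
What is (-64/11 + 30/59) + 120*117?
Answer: 9108514/649 ≈ 14035.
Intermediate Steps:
(-64/11 + 30/59) + 120*117 = (-64*1/11 + 30*(1/59)) + 14040 = (-64/11 + 30/59) + 14040 = -3446/649 + 14040 = 9108514/649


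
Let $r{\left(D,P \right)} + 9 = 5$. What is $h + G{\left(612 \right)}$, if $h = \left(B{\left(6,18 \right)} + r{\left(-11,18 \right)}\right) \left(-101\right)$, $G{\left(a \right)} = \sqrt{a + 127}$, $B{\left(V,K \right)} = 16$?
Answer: $-1212 + \sqrt{739} \approx -1184.8$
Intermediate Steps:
$r{\left(D,P \right)} = -4$ ($r{\left(D,P \right)} = -9 + 5 = -4$)
$G{\left(a \right)} = \sqrt{127 + a}$
$h = -1212$ ($h = \left(16 - 4\right) \left(-101\right) = 12 \left(-101\right) = -1212$)
$h + G{\left(612 \right)} = -1212 + \sqrt{127 + 612} = -1212 + \sqrt{739}$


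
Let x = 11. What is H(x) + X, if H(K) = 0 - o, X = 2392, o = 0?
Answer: 2392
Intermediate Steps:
H(K) = 0 (H(K) = 0 - 1*0 = 0 + 0 = 0)
H(x) + X = 0 + 2392 = 2392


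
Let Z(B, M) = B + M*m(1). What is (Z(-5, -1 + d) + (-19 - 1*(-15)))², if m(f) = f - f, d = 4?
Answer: 81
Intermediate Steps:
m(f) = 0
Z(B, M) = B (Z(B, M) = B + M*0 = B + 0 = B)
(Z(-5, -1 + d) + (-19 - 1*(-15)))² = (-5 + (-19 - 1*(-15)))² = (-5 + (-19 + 15))² = (-5 - 4)² = (-9)² = 81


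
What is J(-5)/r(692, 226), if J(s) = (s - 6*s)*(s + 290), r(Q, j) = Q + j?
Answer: 2375/306 ≈ 7.7614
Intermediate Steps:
J(s) = -5*s*(290 + s) (J(s) = (-5*s)*(290 + s) = -5*s*(290 + s))
J(-5)/r(692, 226) = (-5*(-5)*(290 - 5))/(692 + 226) = -5*(-5)*285/918 = 7125*(1/918) = 2375/306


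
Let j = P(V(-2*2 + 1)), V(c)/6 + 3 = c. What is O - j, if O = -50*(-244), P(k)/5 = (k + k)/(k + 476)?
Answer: 134209/11 ≈ 12201.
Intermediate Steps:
V(c) = -18 + 6*c
P(k) = 10*k/(476 + k) (P(k) = 5*((k + k)/(k + 476)) = 5*((2*k)/(476 + k)) = 5*(2*k/(476 + k)) = 10*k/(476 + k))
j = -9/11 (j = 10*(-18 + 6*(-2*2 + 1))/(476 + (-18 + 6*(-2*2 + 1))) = 10*(-18 + 6*(-4 + 1))/(476 + (-18 + 6*(-4 + 1))) = 10*(-18 + 6*(-3))/(476 + (-18 + 6*(-3))) = 10*(-18 - 18)/(476 + (-18 - 18)) = 10*(-36)/(476 - 36) = 10*(-36)/440 = 10*(-36)*(1/440) = -9/11 ≈ -0.81818)
O = 12200
O - j = 12200 - 1*(-9/11) = 12200 + 9/11 = 134209/11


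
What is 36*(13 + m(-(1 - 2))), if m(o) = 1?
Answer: 504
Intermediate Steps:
36*(13 + m(-(1 - 2))) = 36*(13 + 1) = 36*14 = 504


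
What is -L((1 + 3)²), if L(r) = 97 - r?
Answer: -81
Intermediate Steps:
-L((1 + 3)²) = -(97 - (1 + 3)²) = -(97 - 1*4²) = -(97 - 1*16) = -(97 - 16) = -1*81 = -81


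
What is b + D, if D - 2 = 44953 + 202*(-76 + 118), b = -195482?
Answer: -142043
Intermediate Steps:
D = 53439 (D = 2 + (44953 + 202*(-76 + 118)) = 2 + (44953 + 202*42) = 2 + (44953 + 8484) = 2 + 53437 = 53439)
b + D = -195482 + 53439 = -142043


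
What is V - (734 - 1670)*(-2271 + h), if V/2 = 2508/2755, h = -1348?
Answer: -491170416/145 ≈ -3.3874e+6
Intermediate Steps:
V = 264/145 (V = 2*(2508/2755) = 2*(2508*(1/2755)) = 2*(132/145) = 264/145 ≈ 1.8207)
V - (734 - 1670)*(-2271 + h) = 264/145 - (734 - 1670)*(-2271 - 1348) = 264/145 - (-936)*(-3619) = 264/145 - 1*3387384 = 264/145 - 3387384 = -491170416/145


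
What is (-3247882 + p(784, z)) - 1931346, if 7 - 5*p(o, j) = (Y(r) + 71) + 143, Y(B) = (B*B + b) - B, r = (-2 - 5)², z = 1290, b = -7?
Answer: -25898692/5 ≈ -5.1797e+6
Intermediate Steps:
r = 49 (r = (-7)² = 49)
Y(B) = -7 + B² - B (Y(B) = (B*B - 7) - B = (B² - 7) - B = (-7 + B²) - B = -7 + B² - B)
p(o, j) = -2552/5 (p(o, j) = 7/5 - (((-7 + 49² - 1*49) + 71) + 143)/5 = 7/5 - (((-7 + 2401 - 49) + 71) + 143)/5 = 7/5 - ((2345 + 71) + 143)/5 = 7/5 - (2416 + 143)/5 = 7/5 - ⅕*2559 = 7/5 - 2559/5 = -2552/5)
(-3247882 + p(784, z)) - 1931346 = (-3247882 - 2552/5) - 1931346 = -16241962/5 - 1931346 = -25898692/5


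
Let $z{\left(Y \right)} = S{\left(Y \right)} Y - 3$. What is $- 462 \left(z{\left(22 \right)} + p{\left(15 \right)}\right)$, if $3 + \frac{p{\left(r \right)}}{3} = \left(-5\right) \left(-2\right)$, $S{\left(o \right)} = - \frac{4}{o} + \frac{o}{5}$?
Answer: $- \frac{255948}{5} \approx -51190.0$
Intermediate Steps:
$S{\left(o \right)} = - \frac{4}{o} + \frac{o}{5}$ ($S{\left(o \right)} = - \frac{4}{o} + o \frac{1}{5} = - \frac{4}{o} + \frac{o}{5}$)
$z{\left(Y \right)} = -3 + Y \left(- \frac{4}{Y} + \frac{Y}{5}\right)$ ($z{\left(Y \right)} = \left(- \frac{4}{Y} + \frac{Y}{5}\right) Y - 3 = Y \left(- \frac{4}{Y} + \frac{Y}{5}\right) - 3 = -3 + Y \left(- \frac{4}{Y} + \frac{Y}{5}\right)$)
$p{\left(r \right)} = 21$ ($p{\left(r \right)} = -9 + 3 \left(\left(-5\right) \left(-2\right)\right) = -9 + 3 \cdot 10 = -9 + 30 = 21$)
$- 462 \left(z{\left(22 \right)} + p{\left(15 \right)}\right) = - 462 \left(\left(-7 + \frac{22^{2}}{5}\right) + 21\right) = - 462 \left(\left(-7 + \frac{1}{5} \cdot 484\right) + 21\right) = - 462 \left(\left(-7 + \frac{484}{5}\right) + 21\right) = - 462 \left(\frac{449}{5} + 21\right) = \left(-462\right) \frac{554}{5} = - \frac{255948}{5}$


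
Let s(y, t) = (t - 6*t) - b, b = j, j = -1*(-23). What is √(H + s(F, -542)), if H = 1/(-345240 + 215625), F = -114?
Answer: 4*√2821358090685/129615 ≈ 51.836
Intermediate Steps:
j = 23
b = 23
s(y, t) = -23 - 5*t (s(y, t) = (t - 6*t) - 1*23 = -5*t - 23 = -23 - 5*t)
H = -1/129615 (H = 1/(-129615) = -1/129615 ≈ -7.7152e-6)
√(H + s(F, -542)) = √(-1/129615 + (-23 - 5*(-542))) = √(-1/129615 + (-23 + 2710)) = √(-1/129615 + 2687) = √(348275504/129615) = 4*√2821358090685/129615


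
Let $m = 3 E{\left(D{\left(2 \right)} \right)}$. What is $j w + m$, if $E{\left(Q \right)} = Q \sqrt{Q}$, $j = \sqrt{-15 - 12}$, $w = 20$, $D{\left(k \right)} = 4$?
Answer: $24 + 60 i \sqrt{3} \approx 24.0 + 103.92 i$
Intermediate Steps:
$j = 3 i \sqrt{3}$ ($j = \sqrt{-27} = 3 i \sqrt{3} \approx 5.1962 i$)
$E{\left(Q \right)} = Q^{\frac{3}{2}}$
$m = 24$ ($m = 3 \cdot 4^{\frac{3}{2}} = 3 \cdot 8 = 24$)
$j w + m = 3 i \sqrt{3} \cdot 20 + 24 = 60 i \sqrt{3} + 24 = 24 + 60 i \sqrt{3}$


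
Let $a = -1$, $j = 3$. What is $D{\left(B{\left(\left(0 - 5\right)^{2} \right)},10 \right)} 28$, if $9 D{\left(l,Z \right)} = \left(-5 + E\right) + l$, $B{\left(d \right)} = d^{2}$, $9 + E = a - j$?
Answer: $\frac{16996}{9} \approx 1888.4$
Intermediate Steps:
$E = -13$ ($E = -9 - 4 = -13$)
$D{\left(l,Z \right)} = -2 + \frac{l}{9}$ ($D{\left(l,Z \right)} = \frac{\left(-5 - 13\right) + l}{9} = \frac{-18 + l}{9} = -2 + \frac{l}{9}$)
$D{\left(B{\left(\left(0 - 5\right)^{2} \right)},10 \right)} 28 = \left(-2 + \frac{\left(\left(0 - 5\right)^{2}\right)^{2}}{9}\right) 28 = \left(-2 + \frac{\left(\left(-5\right)^{2}\right)^{2}}{9}\right) 28 = \left(-2 + \frac{25^{2}}{9}\right) 28 = \left(-2 + \frac{1}{9} \cdot 625\right) 28 = \left(-2 + \frac{625}{9}\right) 28 = \frac{607}{9} \cdot 28 = \frac{16996}{9}$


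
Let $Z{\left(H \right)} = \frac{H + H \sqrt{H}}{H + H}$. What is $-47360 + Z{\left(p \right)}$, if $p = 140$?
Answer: $- \frac{94719}{2} + \sqrt{35} \approx -47354.0$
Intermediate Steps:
$Z{\left(H \right)} = \frac{H + H^{\frac{3}{2}}}{2 H}$
$-47360 + Z{\left(p \right)} = -47360 + \left(\frac{1}{2} + \frac{\sqrt{140}}{2}\right) = -47360 + \left(\frac{1}{2} + \frac{2 \sqrt{35}}{2}\right) = -47360 + \left(\frac{1}{2} + \sqrt{35}\right) = - \frac{94719}{2} + \sqrt{35}$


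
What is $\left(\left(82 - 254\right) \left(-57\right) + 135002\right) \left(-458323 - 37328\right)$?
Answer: $-71773238706$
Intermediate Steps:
$\left(\left(82 - 254\right) \left(-57\right) + 135002\right) \left(-458323 - 37328\right) = \left(\left(-172\right) \left(-57\right) + 135002\right) \left(-495651\right) = \left(9804 + 135002\right) \left(-495651\right) = 144806 \left(-495651\right) = -71773238706$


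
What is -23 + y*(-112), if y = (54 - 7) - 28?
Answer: -2151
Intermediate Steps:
y = 19 (y = 47 - 28 = 19)
-23 + y*(-112) = -23 + 19*(-112) = -23 - 2128 = -2151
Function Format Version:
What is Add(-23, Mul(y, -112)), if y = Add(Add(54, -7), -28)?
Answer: -2151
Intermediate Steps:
y = 19 (y = Add(47, -28) = 19)
Add(-23, Mul(y, -112)) = Add(-23, Mul(19, -112)) = Add(-23, -2128) = -2151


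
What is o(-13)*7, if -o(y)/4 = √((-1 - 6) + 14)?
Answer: -28*√7 ≈ -74.081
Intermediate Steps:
o(y) = -4*√7 (o(y) = -4*√((-1 - 6) + 14) = -4*√(-7 + 14) = -4*√7)
o(-13)*7 = -4*√7*7 = -28*√7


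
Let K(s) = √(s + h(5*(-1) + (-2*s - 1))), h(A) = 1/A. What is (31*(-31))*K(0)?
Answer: -961*I*√6/6 ≈ -392.33*I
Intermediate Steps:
K(s) = √(s + 1/(-6 - 2*s)) (K(s) = √(s + 1/(5*(-1) + (-2*s - 1))) = √(s + 1/(-5 + (-1 - 2*s))) = √(s + 1/(-6 - 2*s)))
(31*(-31))*K(0) = (31*(-31))*(√2*√(-1/(3 + 0) + 2*0)/2) = -961*√2*√(-1/3 + 0)/2 = -961*√2*√(-1*⅓ + 0)/2 = -961*√2*√(-⅓ + 0)/2 = -961*√2*√(-⅓)/2 = -961*√2*I*√3/3/2 = -961*I*√6/6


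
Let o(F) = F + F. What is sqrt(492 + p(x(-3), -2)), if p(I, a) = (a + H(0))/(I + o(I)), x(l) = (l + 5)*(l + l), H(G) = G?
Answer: sqrt(17714)/6 ≈ 22.182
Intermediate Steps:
o(F) = 2*F
x(l) = 2*l*(5 + l) (x(l) = (5 + l)*(2*l) = 2*l*(5 + l))
p(I, a) = a/(3*I) (p(I, a) = (a + 0)/(I + 2*I) = a/((3*I)) = a*(1/(3*I)) = a/(3*I))
sqrt(492 + p(x(-3), -2)) = sqrt(492 + (1/3)*(-2)/(2*(-3)*(5 - 3))) = sqrt(492 + (1/3)*(-2)/(2*(-3)*2)) = sqrt(492 + (1/3)*(-2)/(-12)) = sqrt(492 + (1/3)*(-2)*(-1/12)) = sqrt(492 + 1/18) = sqrt(8857/18) = sqrt(17714)/6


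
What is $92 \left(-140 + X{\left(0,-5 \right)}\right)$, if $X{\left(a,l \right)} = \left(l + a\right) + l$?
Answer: $-13800$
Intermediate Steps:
$X{\left(a,l \right)} = a + 2 l$ ($X{\left(a,l \right)} = \left(a + l\right) + l = a + 2 l$)
$92 \left(-140 + X{\left(0,-5 \right)}\right) = 92 \left(-140 + \left(0 + 2 \left(-5\right)\right)\right) = 92 \left(-140 + \left(0 - 10\right)\right) = 92 \left(-140 - 10\right) = 92 \left(-150\right) = -13800$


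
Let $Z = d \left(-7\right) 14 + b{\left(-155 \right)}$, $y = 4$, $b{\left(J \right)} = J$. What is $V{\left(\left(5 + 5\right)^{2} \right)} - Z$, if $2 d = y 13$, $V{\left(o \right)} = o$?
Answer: $2803$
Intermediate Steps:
$d = 26$ ($d = \frac{4 \cdot 13}{2} = \frac{1}{2} \cdot 52 = 26$)
$Z = -2703$ ($Z = 26 \left(-7\right) 14 - 155 = \left(-182\right) 14 - 155 = -2548 - 155 = -2703$)
$V{\left(\left(5 + 5\right)^{2} \right)} - Z = \left(5 + 5\right)^{2} - -2703 = 10^{2} + 2703 = 100 + 2703 = 2803$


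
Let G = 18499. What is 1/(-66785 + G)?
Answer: -1/48286 ≈ -2.0710e-5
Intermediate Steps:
1/(-66785 + G) = 1/(-66785 + 18499) = 1/(-48286) = -1/48286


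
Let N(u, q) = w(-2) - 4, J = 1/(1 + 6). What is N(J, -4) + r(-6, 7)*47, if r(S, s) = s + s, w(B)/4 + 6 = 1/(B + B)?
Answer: 629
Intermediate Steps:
w(B) = -24 + 2/B (w(B) = -24 + 4/(B + B) = -24 + 4/((2*B)) = -24 + 4*(1/(2*B)) = -24 + 2/B)
J = ⅐ (J = 1/7 = ⅐ ≈ 0.14286)
N(u, q) = -29 (N(u, q) = (-24 + 2/(-2)) - 4 = (-24 + 2*(-½)) - 4 = (-24 - 1) - 4 = -25 - 4 = -29)
r(S, s) = 2*s
N(J, -4) + r(-6, 7)*47 = -29 + (2*7)*47 = -29 + 14*47 = -29 + 658 = 629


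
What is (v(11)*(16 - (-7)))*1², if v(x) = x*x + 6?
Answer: 2921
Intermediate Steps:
v(x) = 6 + x² (v(x) = x² + 6 = 6 + x²)
(v(11)*(16 - (-7)))*1² = ((6 + 11²)*(16 - (-7)))*1² = ((6 + 121)*(16 - 1*(-7)))*1 = (127*(16 + 7))*1 = (127*23)*1 = 2921*1 = 2921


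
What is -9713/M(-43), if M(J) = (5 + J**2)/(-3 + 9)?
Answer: -9713/309 ≈ -31.434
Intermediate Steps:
M(J) = 5/6 + J**2/6 (M(J) = (5 + J**2)/6 = (5 + J**2)*(1/6) = 5/6 + J**2/6)
-9713/M(-43) = -9713/(5/6 + (1/6)*(-43)**2) = -9713/(5/6 + (1/6)*1849) = -9713/(5/6 + 1849/6) = -9713/309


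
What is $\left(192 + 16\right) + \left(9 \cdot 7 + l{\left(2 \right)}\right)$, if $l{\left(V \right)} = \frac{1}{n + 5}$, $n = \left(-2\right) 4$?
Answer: $\frac{812}{3} \approx 270.67$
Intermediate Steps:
$n = -8$
$l{\left(V \right)} = - \frac{1}{3}$ ($l{\left(V \right)} = \frac{1}{-8 + 5} = \frac{1}{-3} = - \frac{1}{3}$)
$\left(192 + 16\right) + \left(9 \cdot 7 + l{\left(2 \right)}\right) = \left(192 + 16\right) + \left(9 \cdot 7 - \frac{1}{3}\right) = 208 + \left(63 - \frac{1}{3}\right) = 208 + \frac{188}{3} = \frac{812}{3}$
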